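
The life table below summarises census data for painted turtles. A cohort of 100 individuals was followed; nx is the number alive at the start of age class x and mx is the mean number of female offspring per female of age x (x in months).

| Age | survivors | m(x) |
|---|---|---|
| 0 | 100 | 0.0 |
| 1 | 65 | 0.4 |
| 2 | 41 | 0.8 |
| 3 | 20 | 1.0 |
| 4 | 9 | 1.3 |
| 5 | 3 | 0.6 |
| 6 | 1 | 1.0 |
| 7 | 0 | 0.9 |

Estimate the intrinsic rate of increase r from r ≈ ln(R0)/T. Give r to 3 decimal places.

lx = nx/n0 = nx/100: 1, 0.65, 0.41, 0.2, 0.09, 0.03, 0.01, 0
R0 = Σ lx·mx = 0 + 0.26 + 0.328 + 0.2 + 0.117 + 0.018 + 0.01 + 0 = 0.933
Σ x·lx·mx = 2.134; T = 2.134/0.933 = 2.28725…
r ≈ ln(R0)/T = ln(0.933)/2.28725… = -0.03032… → -0.030

-0.030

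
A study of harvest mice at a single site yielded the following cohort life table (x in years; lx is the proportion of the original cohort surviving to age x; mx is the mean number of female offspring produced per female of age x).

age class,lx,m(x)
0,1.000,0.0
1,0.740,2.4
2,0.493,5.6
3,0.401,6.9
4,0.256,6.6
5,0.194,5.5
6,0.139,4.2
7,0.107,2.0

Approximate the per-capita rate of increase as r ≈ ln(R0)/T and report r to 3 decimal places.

0.792

R0 = Σ lx·mx = 0 + 1.776 + 2.7608 + 2.7669 + 1.6896 + 1.067 + 0.5838 + 0.214 = 10.8581
Σ x·lx·mx = 32.6925; T = 32.6925/10.8581 = 3.01089…
r ≈ ln(R0)/T = ln(10.8581)/3.01089… = 0.7921… → 0.792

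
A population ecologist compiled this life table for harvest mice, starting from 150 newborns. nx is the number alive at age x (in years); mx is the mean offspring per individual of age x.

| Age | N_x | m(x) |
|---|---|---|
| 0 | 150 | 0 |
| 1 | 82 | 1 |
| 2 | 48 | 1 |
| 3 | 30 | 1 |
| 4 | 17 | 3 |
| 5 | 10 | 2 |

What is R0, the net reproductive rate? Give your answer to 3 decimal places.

lx = nx/n0 = nx/150: 1, 0.54667…, 0.32, 0.2, 0.11333…, 0.06667…
lx·mx by age: 0, 0.546667…, 0.32, 0.2, 0.34…, 0.133333…
R0 = Σ lx·mx = 1.54… → 1.540

1.540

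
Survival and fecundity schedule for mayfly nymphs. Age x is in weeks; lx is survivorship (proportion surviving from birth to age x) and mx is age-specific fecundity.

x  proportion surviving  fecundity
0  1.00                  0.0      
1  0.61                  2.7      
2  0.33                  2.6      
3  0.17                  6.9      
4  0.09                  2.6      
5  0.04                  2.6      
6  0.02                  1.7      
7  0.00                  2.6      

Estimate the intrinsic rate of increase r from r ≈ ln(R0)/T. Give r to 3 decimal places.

R0 = Σ lx·mx = 0 + 1.647 + 0.858 + 1.173 + 0.234 + 0.104 + 0.034 + 0 = 4.05
Σ x·lx·mx = 8.542; T = 8.542/4.05 = 2.10914…
r ≈ ln(R0)/T = ln(4.05)/2.10914… = 0.66317… → 0.663

0.663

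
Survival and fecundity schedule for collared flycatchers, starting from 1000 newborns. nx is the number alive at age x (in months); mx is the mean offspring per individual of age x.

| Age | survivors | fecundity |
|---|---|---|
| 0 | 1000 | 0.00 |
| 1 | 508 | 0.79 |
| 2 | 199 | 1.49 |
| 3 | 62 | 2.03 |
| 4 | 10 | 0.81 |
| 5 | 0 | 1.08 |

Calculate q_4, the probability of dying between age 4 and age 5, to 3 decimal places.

lx = nx/n0 = nx/1000: 1, 0.508, 0.199, 0.062, 0.01, 0
q_4 = (l_4 − l_5) / l_4 = (0.01 − 0) / 0.01
     = 0.01 / 0.01 = 1 → 1.000

1.000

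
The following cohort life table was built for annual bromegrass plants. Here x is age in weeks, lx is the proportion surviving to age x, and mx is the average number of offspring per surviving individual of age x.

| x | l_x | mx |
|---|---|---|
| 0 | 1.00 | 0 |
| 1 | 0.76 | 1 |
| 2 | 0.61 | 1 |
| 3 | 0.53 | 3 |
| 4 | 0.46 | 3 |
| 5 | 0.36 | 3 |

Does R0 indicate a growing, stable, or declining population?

growing

R0 = Σ lx·mx = 0 + 0.76 + 0.61 + 1.59 + 1.38 + 1.08 = 5.42
R0 > 1, so the population is growing.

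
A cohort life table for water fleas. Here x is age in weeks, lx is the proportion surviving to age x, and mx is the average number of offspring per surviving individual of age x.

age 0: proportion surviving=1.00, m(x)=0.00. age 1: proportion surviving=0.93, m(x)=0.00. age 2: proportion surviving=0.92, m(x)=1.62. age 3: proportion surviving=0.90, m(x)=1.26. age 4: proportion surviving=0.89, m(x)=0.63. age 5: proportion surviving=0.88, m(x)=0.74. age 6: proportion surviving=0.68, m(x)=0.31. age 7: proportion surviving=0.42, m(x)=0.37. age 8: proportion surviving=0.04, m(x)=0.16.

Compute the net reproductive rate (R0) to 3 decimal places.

4.209

lx·mx by age: 0, 0, 1.4904, 1.134, 0.5607, 0.6512, 0.2108, 0.1554, 0.0064
R0 = Σ lx·mx = 4.2089 → 4.209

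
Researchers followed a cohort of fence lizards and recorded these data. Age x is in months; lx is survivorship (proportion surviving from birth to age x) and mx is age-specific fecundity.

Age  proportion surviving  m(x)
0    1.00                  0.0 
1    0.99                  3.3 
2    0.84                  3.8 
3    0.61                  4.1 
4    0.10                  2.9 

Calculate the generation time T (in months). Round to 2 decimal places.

1.98

lx·mx: 0, 3.267, 3.192, 2.501, 0.29 → R0 = 9.25
x·lx·mx: 0, 3.267, 6.384, 7.503, 1.16 → Σ = 18.314
T = 18.314 / 9.25 = 1.979892… → 1.98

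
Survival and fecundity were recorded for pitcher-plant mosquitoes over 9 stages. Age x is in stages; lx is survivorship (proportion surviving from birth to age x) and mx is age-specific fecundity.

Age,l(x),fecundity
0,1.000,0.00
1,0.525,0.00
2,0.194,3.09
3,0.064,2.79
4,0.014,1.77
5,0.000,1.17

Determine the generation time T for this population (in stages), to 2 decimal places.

lx·mx: 0, 0, 0.59946, 0.17856, 0.02478, 0 → R0 = 0.8028
x·lx·mx: 0, 0, 1.19892, 0.53568, 0.09912, 0 → Σ = 1.83372
T = 1.83372 / 0.8028 = 2.284155… → 2.28

2.28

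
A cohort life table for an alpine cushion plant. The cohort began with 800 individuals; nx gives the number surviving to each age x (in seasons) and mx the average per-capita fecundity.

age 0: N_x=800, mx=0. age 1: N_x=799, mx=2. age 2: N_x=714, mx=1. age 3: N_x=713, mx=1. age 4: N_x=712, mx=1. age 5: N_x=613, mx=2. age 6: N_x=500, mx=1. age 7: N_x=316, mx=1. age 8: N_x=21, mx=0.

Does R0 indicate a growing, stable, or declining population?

lx = nx/n0 = nx/800: 1, 0.99875, 0.8925, 0.89125, 0.89, 0.76625, 0.625, 0.395, 0.02625
R0 = Σ lx·mx = 0 + 1.9975 + 0.8925 + 0.89125 + 0.89 + 1.5325 + 0.625 + 0.395 + 0 = 7.22375
R0 > 1, so the population is growing.

growing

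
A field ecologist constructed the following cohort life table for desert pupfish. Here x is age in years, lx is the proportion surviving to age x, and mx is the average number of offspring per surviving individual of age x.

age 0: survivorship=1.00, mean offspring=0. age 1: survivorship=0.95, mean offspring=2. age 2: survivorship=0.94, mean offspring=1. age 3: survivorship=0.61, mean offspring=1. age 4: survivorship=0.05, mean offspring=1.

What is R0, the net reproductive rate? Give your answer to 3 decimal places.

3.500

lx·mx by age: 0, 1.9, 0.94, 0.61, 0.05
R0 = Σ lx·mx = 3.5 → 3.500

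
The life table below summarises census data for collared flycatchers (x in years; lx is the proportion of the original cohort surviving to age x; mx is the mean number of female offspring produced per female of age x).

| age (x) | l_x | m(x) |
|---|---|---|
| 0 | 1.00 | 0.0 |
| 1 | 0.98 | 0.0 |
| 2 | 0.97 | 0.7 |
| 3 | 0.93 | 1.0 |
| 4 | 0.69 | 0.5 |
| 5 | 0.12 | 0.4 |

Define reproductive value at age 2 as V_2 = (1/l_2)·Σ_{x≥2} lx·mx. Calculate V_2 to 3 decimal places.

2.064

lx·mx for x ≥ 2: 0.679, 0.93, 0.345, 0.048 → sum = 2.002
V_2 = 2.002 / l_2 = 2.002 / 0.97 = 2.063918… → 2.064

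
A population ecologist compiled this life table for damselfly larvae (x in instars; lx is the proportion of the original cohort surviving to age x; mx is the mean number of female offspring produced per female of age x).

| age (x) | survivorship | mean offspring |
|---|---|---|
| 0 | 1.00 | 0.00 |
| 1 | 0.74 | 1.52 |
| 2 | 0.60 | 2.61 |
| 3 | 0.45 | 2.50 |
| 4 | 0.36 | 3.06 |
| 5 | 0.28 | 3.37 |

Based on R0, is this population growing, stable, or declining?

R0 = Σ lx·mx = 0 + 1.1248 + 1.566 + 1.125 + 1.1016 + 0.9436 = 5.861
R0 > 1, so the population is growing.

growing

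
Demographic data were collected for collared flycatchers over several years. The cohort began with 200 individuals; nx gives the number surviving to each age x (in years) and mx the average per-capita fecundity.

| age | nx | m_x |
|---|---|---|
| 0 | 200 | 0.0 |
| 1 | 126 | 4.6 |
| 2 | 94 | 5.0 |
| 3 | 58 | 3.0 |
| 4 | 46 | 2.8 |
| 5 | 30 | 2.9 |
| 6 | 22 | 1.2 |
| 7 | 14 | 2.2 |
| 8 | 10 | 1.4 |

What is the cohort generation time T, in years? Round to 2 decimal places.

2.30

lx = nx/n0 = nx/200: 1, 0.63, 0.47, 0.29, 0.23, 0.15, 0.11, 0.07, 0.05
lx·mx: 0, 2.898, 2.35, 0.87, 0.644, 0.435, 0.132, 0.154, 0.07 → R0 = 7.553
x·lx·mx: 0, 2.898, 4.7, 2.61, 2.576, 2.175, 0.792, 1.078, 0.56 → Σ = 17.389
T = 17.389 / 7.553 = 2.302264… → 2.30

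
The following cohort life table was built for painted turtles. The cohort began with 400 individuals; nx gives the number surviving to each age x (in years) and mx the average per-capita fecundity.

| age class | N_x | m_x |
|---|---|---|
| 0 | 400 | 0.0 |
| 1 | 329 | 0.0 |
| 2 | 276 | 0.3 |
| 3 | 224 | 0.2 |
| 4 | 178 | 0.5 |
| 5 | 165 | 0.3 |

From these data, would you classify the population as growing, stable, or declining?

declining

lx = nx/n0 = nx/400: 1, 0.8225, 0.69, 0.56, 0.445, 0.4125
R0 = Σ lx·mx = 0 + 0 + 0.207 + 0.112 + 0.2225 + 0.12375 = 0.66525
R0 < 1, so the population is declining.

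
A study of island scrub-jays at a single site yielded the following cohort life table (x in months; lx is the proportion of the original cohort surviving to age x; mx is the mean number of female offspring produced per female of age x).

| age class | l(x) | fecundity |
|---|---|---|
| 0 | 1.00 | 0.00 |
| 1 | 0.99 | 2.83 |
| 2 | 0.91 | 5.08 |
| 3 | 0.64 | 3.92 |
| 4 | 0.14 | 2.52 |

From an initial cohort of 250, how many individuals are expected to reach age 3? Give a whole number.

Expected survivors = N0 · l_3 = 250 × 0.64 = 160 → 160

160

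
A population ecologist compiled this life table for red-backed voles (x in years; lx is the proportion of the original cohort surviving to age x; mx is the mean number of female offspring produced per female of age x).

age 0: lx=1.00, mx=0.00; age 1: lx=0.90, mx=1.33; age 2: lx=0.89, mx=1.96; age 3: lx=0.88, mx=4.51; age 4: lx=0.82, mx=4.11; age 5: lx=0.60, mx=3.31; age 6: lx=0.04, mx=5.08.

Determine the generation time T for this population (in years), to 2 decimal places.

lx·mx: 0, 1.197, 1.7444, 3.9688, 3.3702, 1.986, 0.2032 → R0 = 12.4696
x·lx·mx: 0, 1.197, 3.4888, 11.9064, 13.4808, 9.93, 1.2192 → Σ = 41.2222
T = 41.2222 / 12.4696 = 3.305816… → 3.31

3.31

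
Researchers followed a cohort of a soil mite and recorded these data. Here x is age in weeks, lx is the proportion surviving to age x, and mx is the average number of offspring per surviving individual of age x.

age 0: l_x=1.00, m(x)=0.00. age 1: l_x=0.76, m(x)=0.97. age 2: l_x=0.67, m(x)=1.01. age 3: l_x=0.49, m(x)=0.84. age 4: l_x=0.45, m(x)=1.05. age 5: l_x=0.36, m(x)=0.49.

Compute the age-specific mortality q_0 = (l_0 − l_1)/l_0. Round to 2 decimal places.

0.24

q_0 = (l_0 − l_1) / l_0 = (1 − 0.76) / 1
     = 0.24 / 1 = 0.24 → 0.24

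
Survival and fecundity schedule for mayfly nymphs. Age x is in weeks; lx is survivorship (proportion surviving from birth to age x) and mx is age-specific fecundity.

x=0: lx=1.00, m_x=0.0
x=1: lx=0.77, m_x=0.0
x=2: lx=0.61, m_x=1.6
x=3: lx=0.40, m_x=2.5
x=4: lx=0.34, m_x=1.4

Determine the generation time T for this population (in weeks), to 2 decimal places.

lx·mx: 0, 0, 0.976, 1, 0.476 → R0 = 2.452
x·lx·mx: 0, 0, 1.952, 3, 1.904 → Σ = 6.856
T = 6.856 / 2.452 = 2.796085… → 2.80

2.80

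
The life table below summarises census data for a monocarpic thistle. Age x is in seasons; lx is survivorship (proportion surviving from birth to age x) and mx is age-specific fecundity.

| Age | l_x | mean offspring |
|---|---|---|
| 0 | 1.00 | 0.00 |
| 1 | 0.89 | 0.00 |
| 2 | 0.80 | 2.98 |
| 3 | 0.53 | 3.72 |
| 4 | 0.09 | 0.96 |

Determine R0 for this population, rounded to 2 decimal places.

lx·mx by age: 0, 0, 2.384, 1.9716, 0.0864
R0 = Σ lx·mx = 4.442 → 4.44

4.44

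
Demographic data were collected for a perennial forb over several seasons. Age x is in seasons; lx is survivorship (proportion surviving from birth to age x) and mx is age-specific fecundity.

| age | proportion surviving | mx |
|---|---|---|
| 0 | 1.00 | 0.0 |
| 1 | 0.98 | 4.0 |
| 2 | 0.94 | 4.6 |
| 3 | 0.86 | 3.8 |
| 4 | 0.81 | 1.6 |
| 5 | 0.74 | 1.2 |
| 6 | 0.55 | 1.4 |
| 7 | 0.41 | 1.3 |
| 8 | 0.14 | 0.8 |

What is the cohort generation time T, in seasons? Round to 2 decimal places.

lx·mx: 0, 3.92, 4.324, 3.268, 1.296, 0.888, 0.77, 0.533, 0.112 → R0 = 15.111
x·lx·mx: 0, 3.92, 8.648, 9.804, 5.184, 4.44, 4.62, 3.731, 0.896 → Σ = 41.243
T = 41.243 / 15.111 = 2.729336… → 2.73

2.73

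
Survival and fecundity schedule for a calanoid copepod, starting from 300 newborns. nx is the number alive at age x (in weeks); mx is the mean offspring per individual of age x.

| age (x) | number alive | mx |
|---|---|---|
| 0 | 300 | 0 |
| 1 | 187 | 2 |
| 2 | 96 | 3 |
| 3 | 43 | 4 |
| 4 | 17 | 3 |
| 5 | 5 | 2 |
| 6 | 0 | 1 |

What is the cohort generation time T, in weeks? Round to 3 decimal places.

1.922

lx = nx/n0 = nx/300: 1, 0.62333…, 0.32, 0.14333…, 0.05667…, 0.01667…, 0
lx·mx: 0, 1.246667…, 0.96, 0.573333…, 0.17…, 0.033333…, 0 → R0 = 2.983333…
x·lx·mx: 0, 1.246667…, 1.92, 1.72…, 0.68…, 0.166667…, 0 → Σ = 5.733333…
T = 5.733333… / 2.983333… = 1.921788… → 1.922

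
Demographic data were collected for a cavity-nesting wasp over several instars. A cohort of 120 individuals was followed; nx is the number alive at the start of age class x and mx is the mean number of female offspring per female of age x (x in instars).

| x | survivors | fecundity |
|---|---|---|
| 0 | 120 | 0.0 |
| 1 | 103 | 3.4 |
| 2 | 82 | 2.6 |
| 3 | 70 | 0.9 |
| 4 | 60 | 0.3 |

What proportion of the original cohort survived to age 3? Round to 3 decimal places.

l_3 = n_3/n_0 = 70/120 = 0.583333… → 0.583

0.583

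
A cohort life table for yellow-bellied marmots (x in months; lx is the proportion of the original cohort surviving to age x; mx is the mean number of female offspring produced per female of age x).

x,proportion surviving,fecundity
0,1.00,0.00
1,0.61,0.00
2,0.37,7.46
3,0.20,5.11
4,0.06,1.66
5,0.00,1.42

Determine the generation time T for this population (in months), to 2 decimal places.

2.31

lx·mx: 0, 0, 2.7602, 1.022, 0.0996, 0 → R0 = 3.8818
x·lx·mx: 0, 0, 5.5204, 3.066, 0.3984, 0 → Σ = 8.9848
T = 8.9848 / 3.8818 = 2.314596… → 2.31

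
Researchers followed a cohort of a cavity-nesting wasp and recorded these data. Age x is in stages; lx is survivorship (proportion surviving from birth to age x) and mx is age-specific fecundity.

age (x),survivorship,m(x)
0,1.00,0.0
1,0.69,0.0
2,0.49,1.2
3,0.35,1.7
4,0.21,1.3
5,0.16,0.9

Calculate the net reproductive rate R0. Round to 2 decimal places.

1.60

lx·mx by age: 0, 0, 0.588, 0.595, 0.273, 0.144
R0 = Σ lx·mx = 1.6 → 1.60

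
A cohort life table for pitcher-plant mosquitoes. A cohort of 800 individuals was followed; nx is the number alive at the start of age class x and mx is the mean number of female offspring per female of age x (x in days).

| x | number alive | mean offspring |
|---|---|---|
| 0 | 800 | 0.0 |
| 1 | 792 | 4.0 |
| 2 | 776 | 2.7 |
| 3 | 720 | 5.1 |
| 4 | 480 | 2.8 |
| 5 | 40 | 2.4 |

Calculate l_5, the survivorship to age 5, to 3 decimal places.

0.050

l_5 = n_5/n_0 = 40/800 = 0.05 → 0.050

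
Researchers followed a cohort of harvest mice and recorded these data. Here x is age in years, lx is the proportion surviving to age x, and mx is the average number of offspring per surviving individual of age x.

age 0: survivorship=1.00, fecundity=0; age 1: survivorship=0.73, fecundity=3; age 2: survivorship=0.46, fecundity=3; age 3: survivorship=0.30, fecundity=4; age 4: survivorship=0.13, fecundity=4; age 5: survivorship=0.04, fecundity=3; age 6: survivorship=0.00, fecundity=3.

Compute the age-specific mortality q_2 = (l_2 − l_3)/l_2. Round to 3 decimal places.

q_2 = (l_2 − l_3) / l_2 = (0.46 − 0.3) / 0.46
     = 0.16 / 0.46 = 0.347826… → 0.348

0.348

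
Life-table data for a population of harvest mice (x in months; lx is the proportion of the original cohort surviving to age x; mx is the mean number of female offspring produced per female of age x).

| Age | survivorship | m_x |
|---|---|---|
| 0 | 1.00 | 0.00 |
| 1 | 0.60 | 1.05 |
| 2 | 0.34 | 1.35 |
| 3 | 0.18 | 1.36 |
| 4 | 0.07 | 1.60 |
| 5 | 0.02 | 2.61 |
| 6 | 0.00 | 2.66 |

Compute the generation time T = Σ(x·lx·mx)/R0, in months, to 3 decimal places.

1.997

lx·mx: 0, 0.63, 0.459, 0.2448, 0.112, 0.0522, 0 → R0 = 1.498
x·lx·mx: 0, 0.63, 0.918, 0.7344, 0.448, 0.261, 0 → Σ = 2.9914
T = 2.9914 / 1.498 = 1.996929… → 1.997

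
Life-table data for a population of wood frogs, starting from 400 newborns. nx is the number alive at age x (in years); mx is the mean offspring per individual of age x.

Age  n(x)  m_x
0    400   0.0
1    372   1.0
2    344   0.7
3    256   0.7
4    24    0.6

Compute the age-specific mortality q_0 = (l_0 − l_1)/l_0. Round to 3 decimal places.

0.070

lx = nx/n0 = nx/400: 1, 0.93, 0.86, 0.64, 0.06
q_0 = (l_0 − l_1) / l_0 = (1 − 0.93) / 1
     = 0.07 / 1 = 0.07 → 0.070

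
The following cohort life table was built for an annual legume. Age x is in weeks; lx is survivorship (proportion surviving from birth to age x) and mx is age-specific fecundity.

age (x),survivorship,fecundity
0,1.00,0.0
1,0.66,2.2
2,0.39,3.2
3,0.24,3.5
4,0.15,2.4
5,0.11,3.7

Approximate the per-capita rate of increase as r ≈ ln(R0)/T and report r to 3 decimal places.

0.633

R0 = Σ lx·mx = 0 + 1.452 + 1.248 + 0.84 + 0.36 + 0.407 = 4.307
Σ x·lx·mx = 9.943; T = 9.943/4.307 = 2.30857…
r ≈ ln(R0)/T = ln(4.307)/2.30857… = 0.63253… → 0.633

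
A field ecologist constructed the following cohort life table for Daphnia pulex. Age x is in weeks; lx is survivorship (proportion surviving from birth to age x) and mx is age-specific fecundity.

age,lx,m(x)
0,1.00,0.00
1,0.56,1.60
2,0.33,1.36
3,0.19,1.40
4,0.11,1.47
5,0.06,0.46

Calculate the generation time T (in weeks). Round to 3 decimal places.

1.876

lx·mx: 0, 0.896, 0.4488, 0.266, 0.1617, 0.0276 → R0 = 1.8001
x·lx·mx: 0, 0.896, 0.8976, 0.798, 0.6468, 0.138 → Σ = 3.3764
T = 3.3764 / 1.8001 = 1.875674… → 1.876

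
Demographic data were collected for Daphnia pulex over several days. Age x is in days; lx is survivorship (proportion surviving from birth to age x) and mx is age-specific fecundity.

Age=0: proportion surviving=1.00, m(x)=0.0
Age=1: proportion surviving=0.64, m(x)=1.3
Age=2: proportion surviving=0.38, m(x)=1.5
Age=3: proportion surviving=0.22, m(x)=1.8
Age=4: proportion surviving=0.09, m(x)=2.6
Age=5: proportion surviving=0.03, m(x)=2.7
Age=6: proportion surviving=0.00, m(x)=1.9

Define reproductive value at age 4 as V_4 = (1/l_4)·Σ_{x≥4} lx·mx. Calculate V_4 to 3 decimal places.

lx·mx for x ≥ 4: 0.234, 0.081, 0 → sum = 0.315
V_4 = 0.315 / l_4 = 0.315 / 0.09 = 3.5 → 3.500

3.500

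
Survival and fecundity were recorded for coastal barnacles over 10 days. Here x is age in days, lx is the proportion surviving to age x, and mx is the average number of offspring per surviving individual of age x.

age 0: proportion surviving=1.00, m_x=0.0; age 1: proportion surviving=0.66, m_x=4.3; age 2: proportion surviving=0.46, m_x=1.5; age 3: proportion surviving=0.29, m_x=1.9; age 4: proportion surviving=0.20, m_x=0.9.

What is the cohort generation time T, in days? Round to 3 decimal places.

lx·mx: 0, 2.838, 0.69, 0.551, 0.18 → R0 = 4.259
x·lx·mx: 0, 2.838, 1.38, 1.653, 0.72 → Σ = 6.591
T = 6.591 / 4.259 = 1.547546… → 1.548

1.548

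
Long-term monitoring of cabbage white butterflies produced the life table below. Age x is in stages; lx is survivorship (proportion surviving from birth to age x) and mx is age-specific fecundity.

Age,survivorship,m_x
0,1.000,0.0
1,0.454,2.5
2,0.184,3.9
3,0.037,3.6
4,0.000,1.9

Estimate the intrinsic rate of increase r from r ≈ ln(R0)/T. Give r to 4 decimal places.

R0 = Σ lx·mx = 0 + 1.135 + 0.7176 + 0.1332 + 0 = 1.9858
Σ x·lx·mx = 2.9698; T = 2.9698/1.9858 = 1.49552…
r ≈ ln(R0)/T = ln(1.9858)/1.49552… = 0.458718… → 0.4587

0.4587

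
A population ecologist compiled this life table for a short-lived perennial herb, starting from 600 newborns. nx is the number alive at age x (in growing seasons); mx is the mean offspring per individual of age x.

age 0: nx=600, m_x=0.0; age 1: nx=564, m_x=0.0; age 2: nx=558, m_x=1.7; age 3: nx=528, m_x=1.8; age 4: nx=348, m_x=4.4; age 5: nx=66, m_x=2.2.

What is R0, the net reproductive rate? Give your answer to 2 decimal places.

5.96

lx = nx/n0 = nx/600: 1, 0.94, 0.93, 0.88, 0.58, 0.11
lx·mx by age: 0, 0, 1.581, 1.584, 2.552, 0.242
R0 = Σ lx·mx = 5.959 → 5.96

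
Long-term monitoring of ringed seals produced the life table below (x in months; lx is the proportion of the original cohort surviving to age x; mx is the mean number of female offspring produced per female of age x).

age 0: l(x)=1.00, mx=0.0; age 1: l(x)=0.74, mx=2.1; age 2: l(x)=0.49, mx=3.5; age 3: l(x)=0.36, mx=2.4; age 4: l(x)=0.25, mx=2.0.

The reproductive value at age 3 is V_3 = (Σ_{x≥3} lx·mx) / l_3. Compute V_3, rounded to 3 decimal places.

lx·mx for x ≥ 3: 0.864, 0.5 → sum = 1.364
V_3 = 1.364 / l_3 = 1.364 / 0.36 = 3.788889… → 3.789

3.789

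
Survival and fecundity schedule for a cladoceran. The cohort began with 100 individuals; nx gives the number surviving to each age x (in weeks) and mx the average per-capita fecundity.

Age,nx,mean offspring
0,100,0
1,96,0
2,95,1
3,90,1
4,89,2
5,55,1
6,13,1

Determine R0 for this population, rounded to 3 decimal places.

lx = nx/n0 = nx/100: 1, 0.96, 0.95, 0.9, 0.89, 0.55, 0.13
lx·mx by age: 0, 0, 0.95, 0.9, 1.78, 0.55, 0.13
R0 = Σ lx·mx = 4.31 → 4.310

4.310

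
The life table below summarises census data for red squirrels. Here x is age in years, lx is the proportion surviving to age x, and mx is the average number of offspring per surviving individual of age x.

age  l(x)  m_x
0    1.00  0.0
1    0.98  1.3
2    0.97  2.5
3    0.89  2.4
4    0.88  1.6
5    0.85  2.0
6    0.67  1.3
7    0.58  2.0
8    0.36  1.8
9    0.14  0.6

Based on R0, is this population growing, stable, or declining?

growing

R0 = Σ lx·mx = 0 + 1.274 + 2.425 + 2.136 + 1.408 + 1.7 + 0.871 + 1.16 + 0.648 + 0.084 = 11.706
R0 > 1, so the population is growing.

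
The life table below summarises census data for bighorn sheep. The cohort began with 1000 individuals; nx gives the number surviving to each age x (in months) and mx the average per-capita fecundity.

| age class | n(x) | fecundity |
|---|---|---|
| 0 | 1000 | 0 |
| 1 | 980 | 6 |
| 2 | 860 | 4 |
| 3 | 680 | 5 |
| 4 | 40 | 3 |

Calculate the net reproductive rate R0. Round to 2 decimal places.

lx = nx/n0 = nx/1000: 1, 0.98, 0.86, 0.68, 0.04
lx·mx by age: 0, 5.88, 3.44, 3.4, 0.12
R0 = Σ lx·mx = 12.84 → 12.84

12.84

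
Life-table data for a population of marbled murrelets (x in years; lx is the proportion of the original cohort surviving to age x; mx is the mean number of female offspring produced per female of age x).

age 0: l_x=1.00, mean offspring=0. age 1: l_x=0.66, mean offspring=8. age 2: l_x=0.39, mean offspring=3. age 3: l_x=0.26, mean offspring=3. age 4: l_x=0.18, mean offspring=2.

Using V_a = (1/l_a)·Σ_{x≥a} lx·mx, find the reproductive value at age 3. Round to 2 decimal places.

lx·mx for x ≥ 3: 0.78, 0.36 → sum = 1.14
V_3 = 1.14 / l_3 = 1.14 / 0.26 = 4.384615… → 4.38

4.38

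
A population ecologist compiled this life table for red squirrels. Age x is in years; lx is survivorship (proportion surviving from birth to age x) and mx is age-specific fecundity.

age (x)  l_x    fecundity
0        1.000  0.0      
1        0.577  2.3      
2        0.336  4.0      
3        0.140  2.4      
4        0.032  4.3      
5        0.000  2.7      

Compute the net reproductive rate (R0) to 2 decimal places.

3.14

lx·mx by age: 0, 1.3271, 1.344, 0.336, 0.1376, 0
R0 = Σ lx·mx = 3.1447 → 3.14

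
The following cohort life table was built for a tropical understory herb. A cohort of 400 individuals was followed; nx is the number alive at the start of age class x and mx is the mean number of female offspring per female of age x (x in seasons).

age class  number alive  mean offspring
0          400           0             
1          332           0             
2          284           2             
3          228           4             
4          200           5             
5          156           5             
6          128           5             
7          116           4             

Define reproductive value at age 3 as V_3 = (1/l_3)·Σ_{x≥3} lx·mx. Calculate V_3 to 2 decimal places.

lx = nx/n0 = nx/400: 1, 0.83, 0.71, 0.57, 0.5, 0.39, 0.32, 0.29
lx·mx for x ≥ 3: 2.28, 2.5, 1.95, 1.6, 1.16 → sum = 9.49
V_3 = 9.49 / l_3 = 9.49 / 0.57 = 16.649123… → 16.65

16.65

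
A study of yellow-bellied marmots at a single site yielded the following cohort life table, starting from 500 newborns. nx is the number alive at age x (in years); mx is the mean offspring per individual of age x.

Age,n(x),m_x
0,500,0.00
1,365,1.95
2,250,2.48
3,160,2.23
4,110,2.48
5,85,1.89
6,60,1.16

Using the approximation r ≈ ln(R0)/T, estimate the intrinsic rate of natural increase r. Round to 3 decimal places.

lx = nx/n0 = nx/500: 1, 0.73, 0.5, 0.32, 0.22, 0.17, 0.12
R0 = Σ lx·mx = 0 + 1.4235 + 1.24 + 0.7136 + 0.5456 + 0.3213 + 0.1392 = 4.3832
Σ x·lx·mx = 10.6684; T = 10.6684/4.3832 = 2.43393…
r ≈ ln(R0)/T = ln(4.3832)/2.43393… = 0.60716… → 0.607

0.607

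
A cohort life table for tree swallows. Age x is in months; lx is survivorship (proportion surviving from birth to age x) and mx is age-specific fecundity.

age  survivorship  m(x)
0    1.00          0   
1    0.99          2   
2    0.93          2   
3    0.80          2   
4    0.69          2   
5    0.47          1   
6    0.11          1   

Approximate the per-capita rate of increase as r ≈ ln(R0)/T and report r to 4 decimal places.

0.7783

R0 = Σ lx·mx = 0 + 1.98 + 1.86 + 1.6 + 1.38 + 0.47 + 0.11 = 7.4
Σ x·lx·mx = 19.03; T = 19.03/7.4 = 2.57162…
r ≈ ln(R0)/T = ln(7.4)/2.57162… = 0.778295… → 0.7783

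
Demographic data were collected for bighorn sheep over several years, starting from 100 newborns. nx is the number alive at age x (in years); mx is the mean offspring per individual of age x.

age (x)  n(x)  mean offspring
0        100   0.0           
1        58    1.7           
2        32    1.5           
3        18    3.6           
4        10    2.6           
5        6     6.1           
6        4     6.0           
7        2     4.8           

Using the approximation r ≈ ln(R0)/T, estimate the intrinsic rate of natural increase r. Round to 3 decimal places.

0.390

lx = nx/n0 = nx/100: 1, 0.58, 0.32, 0.18, 0.1, 0.06, 0.04, 0.02
R0 = Σ lx·mx = 0 + 0.986 + 0.48 + 0.648 + 0.26 + 0.366 + 0.24 + 0.096 = 3.076
Σ x·lx·mx = 8.872; T = 8.872/3.076 = 2.88427…
r ≈ ln(R0)/T = ln(3.076)/2.88427… = 0.38957… → 0.390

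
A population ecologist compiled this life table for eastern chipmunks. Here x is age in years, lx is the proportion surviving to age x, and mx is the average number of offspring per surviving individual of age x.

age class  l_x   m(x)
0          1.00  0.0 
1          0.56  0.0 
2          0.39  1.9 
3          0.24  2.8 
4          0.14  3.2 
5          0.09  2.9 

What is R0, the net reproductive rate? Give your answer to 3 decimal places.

2.122

lx·mx by age: 0, 0, 0.741, 0.672, 0.448, 0.261
R0 = Σ lx·mx = 2.122 → 2.122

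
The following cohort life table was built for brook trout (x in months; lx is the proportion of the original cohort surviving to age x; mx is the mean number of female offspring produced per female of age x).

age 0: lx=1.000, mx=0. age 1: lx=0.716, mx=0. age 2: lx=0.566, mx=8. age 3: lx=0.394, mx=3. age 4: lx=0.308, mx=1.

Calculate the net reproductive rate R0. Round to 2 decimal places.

6.02

lx·mx by age: 0, 0, 4.528, 1.182, 0.308
R0 = Σ lx·mx = 6.018 → 6.02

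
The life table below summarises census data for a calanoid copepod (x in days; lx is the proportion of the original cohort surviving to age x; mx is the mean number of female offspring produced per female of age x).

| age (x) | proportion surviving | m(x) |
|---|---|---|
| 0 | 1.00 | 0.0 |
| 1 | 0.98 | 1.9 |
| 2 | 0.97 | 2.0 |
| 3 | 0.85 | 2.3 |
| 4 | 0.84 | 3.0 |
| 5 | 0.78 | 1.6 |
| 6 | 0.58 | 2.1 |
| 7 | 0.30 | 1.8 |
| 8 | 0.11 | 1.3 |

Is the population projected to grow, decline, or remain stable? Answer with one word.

growing

R0 = Σ lx·mx = 0 + 1.862 + 1.94 + 1.955 + 2.52 + 1.248 + 1.218 + 0.54 + 0.143 = 11.426
R0 > 1, so the population is growing.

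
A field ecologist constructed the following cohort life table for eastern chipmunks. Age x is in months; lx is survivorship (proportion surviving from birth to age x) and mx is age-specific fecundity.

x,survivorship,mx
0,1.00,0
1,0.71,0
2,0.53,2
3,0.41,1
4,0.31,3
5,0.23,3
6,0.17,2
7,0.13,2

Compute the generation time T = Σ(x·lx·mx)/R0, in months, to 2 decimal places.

lx·mx: 0, 0, 1.06, 0.41, 0.93, 0.69, 0.34, 0.26 → R0 = 3.69
x·lx·mx: 0, 0, 2.12, 1.23, 3.72, 3.45, 2.04, 1.82 → Σ = 14.38
T = 14.38 / 3.69 = 3.897019… → 3.90

3.90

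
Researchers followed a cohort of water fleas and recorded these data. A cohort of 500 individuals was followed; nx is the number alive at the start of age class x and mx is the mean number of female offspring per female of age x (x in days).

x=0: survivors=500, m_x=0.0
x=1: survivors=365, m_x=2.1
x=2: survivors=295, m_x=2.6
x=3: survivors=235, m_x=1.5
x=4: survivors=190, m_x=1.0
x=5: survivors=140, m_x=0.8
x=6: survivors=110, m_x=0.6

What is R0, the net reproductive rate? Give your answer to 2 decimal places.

4.51

lx = nx/n0 = nx/500: 1, 0.73, 0.59, 0.47, 0.38, 0.28, 0.22
lx·mx by age: 0, 1.533, 1.534, 0.705, 0.38, 0.224, 0.132
R0 = Σ lx·mx = 4.508 → 4.51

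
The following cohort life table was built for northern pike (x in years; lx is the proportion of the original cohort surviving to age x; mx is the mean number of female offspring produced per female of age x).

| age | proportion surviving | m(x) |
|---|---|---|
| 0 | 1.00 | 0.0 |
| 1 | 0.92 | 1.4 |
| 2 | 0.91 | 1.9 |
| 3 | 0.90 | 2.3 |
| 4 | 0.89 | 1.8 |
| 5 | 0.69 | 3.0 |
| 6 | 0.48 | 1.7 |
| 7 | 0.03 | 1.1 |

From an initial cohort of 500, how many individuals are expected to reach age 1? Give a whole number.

460

Expected survivors = N0 · l_1 = 500 × 0.92 = 460 → 460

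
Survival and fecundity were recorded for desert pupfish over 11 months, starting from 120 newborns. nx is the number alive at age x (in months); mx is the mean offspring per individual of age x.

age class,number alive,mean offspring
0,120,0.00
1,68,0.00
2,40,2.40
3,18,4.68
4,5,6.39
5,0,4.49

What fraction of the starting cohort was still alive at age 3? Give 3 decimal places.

0.150

l_3 = n_3/n_0 = 18/120 = 0.15 → 0.150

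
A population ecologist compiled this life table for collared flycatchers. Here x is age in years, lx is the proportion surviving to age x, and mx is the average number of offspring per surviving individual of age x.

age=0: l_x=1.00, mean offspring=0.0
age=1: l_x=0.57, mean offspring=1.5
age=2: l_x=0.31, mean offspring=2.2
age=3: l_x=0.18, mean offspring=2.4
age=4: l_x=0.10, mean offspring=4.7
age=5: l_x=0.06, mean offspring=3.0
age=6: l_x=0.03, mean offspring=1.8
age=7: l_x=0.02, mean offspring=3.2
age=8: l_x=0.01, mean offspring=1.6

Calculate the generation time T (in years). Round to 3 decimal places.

2.614

lx·mx: 0, 0.855, 0.682, 0.432, 0.47, 0.18, 0.054, 0.064, 0.016 → R0 = 2.753
x·lx·mx: 0, 0.855, 1.364, 1.296, 1.88, 0.9, 0.324, 0.448, 0.128 → Σ = 7.195
T = 7.195 / 2.753 = 2.613513… → 2.614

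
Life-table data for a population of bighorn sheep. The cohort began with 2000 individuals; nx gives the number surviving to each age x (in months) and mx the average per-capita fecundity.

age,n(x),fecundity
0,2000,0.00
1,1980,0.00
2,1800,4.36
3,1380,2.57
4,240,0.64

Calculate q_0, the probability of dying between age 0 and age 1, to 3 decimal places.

0.010

lx = nx/n0 = nx/2000: 1, 0.99, 0.9, 0.69, 0.12
q_0 = (l_0 − l_1) / l_0 = (1 − 0.99) / 1
     = 0.01 / 1 = 0.01 → 0.010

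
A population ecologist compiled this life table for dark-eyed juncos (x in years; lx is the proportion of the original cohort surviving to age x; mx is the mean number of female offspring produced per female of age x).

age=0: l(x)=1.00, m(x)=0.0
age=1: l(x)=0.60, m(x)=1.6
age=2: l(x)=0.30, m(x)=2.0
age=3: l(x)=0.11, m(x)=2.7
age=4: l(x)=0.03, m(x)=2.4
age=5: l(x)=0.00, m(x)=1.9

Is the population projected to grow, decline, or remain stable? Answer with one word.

growing

R0 = Σ lx·mx = 0 + 0.96 + 0.6 + 0.297 + 0.072 + 0 = 1.929
R0 > 1, so the population is growing.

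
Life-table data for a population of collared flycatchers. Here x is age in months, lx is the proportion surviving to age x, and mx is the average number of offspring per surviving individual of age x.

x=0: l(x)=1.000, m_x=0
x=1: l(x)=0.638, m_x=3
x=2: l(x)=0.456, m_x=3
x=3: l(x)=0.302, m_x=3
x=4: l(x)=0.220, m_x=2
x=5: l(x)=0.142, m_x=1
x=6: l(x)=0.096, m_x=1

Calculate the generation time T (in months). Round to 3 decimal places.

2.140

lx·mx: 0, 1.914, 1.368, 0.906, 0.44, 0.142, 0.096 → R0 = 4.866
x·lx·mx: 0, 1.914, 2.736, 2.718, 1.76, 0.71, 0.576 → Σ = 10.414
T = 10.414 / 4.866 = 2.140156… → 2.140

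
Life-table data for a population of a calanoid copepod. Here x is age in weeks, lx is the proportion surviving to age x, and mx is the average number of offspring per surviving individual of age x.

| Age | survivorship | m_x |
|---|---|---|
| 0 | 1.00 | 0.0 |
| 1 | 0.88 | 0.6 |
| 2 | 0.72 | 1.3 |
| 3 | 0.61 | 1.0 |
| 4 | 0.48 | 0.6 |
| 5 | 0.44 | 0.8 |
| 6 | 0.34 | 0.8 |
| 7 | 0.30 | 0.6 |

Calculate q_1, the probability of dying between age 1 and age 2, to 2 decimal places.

0.18

q_1 = (l_1 − l_2) / l_1 = (0.88 − 0.72) / 0.88
     = 0.16 / 0.88 = 0.181818… → 0.18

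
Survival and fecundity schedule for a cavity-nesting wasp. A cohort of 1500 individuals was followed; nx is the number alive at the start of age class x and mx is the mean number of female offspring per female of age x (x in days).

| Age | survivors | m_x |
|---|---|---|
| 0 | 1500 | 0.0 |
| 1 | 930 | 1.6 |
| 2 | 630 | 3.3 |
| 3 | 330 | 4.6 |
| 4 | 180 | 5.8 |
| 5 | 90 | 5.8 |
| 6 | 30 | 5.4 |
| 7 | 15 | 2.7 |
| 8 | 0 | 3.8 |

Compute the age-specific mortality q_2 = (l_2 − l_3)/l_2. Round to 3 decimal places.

lx = nx/n0 = nx/1500: 1, 0.62, 0.42, 0.22, 0.12, 0.06, 0.02, 0.01, 0
q_2 = (l_2 − l_3) / l_2 = (0.42 − 0.22) / 0.42
     = 0.2 / 0.42 = 0.47619… → 0.476

0.476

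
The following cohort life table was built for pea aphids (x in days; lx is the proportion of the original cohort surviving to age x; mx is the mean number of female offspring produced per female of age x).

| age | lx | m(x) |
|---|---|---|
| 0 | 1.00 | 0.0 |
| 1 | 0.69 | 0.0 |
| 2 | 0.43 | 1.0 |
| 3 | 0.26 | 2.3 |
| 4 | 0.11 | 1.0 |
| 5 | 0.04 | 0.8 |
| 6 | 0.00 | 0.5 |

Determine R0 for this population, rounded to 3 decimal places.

lx·mx by age: 0, 0, 0.43, 0.598, 0.11, 0.032, 0
R0 = Σ lx·mx = 1.17 → 1.170

1.170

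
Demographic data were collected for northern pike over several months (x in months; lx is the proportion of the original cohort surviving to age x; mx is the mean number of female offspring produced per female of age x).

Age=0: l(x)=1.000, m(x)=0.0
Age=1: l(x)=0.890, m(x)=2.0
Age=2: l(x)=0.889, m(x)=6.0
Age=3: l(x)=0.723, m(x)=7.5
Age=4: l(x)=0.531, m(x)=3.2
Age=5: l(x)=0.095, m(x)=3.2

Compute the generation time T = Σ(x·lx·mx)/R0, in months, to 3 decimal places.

lx·mx: 0, 1.78, 5.334, 5.4225, 1.6992, 0.304 → R0 = 14.5397
x·lx·mx: 0, 1.78, 10.668, 16.2675, 6.7968, 1.52 → Σ = 37.0323
T = 37.0323 / 14.5397 = 2.546978… → 2.547

2.547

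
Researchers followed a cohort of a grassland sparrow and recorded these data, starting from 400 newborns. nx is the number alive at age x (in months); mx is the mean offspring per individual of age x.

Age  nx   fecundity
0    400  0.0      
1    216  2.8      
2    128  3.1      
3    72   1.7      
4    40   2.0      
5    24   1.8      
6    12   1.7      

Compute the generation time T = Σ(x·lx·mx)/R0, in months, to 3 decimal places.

1.912

lx = nx/n0 = nx/400: 1, 0.54, 0.32, 0.18, 0.1, 0.06, 0.03
lx·mx: 0, 1.512, 0.992, 0.306, 0.2, 0.108, 0.051 → R0 = 3.169
x·lx·mx: 0, 1.512, 1.984, 0.918, 0.8, 0.54, 0.306 → Σ = 6.06
T = 6.06 / 3.169 = 1.912275… → 1.912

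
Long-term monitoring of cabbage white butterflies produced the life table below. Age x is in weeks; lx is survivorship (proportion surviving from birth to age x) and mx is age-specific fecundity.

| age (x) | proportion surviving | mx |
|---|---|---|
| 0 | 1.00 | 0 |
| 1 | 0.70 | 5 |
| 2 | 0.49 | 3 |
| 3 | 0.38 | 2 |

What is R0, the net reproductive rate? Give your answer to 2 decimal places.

5.73

lx·mx by age: 0, 3.5, 1.47, 0.76
R0 = Σ lx·mx = 5.73 → 5.73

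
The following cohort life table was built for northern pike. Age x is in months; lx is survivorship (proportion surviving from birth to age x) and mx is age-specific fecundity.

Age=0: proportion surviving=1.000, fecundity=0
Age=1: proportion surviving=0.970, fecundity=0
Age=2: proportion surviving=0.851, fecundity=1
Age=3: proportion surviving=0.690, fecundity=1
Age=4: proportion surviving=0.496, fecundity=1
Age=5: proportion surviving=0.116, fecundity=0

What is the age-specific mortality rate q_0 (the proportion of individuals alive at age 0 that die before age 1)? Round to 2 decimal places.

q_0 = (l_0 − l_1) / l_0 = (1 − 0.97) / 1
     = 0.03 / 1 = 0.03 → 0.03

0.03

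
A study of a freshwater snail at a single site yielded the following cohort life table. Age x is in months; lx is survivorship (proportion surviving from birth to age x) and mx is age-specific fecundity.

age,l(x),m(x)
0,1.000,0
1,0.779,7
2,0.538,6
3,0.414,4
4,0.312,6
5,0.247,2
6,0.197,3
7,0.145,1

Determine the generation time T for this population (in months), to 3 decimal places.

2.336

lx·mx: 0, 5.453, 3.228, 1.656, 1.872, 0.494, 0.591, 0.145 → R0 = 13.439
x·lx·mx: 0, 5.453, 6.456, 4.968, 7.488, 2.47, 3.546, 1.015 → Σ = 31.396
T = 31.396 / 13.439 = 2.336186… → 2.336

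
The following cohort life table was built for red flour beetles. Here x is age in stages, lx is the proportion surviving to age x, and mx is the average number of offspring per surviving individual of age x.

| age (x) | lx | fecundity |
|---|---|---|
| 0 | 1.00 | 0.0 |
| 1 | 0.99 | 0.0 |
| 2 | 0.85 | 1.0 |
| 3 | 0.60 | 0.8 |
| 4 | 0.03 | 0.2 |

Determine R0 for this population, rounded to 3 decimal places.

lx·mx by age: 0, 0, 0.85, 0.48, 0.006
R0 = Σ lx·mx = 1.336 → 1.336

1.336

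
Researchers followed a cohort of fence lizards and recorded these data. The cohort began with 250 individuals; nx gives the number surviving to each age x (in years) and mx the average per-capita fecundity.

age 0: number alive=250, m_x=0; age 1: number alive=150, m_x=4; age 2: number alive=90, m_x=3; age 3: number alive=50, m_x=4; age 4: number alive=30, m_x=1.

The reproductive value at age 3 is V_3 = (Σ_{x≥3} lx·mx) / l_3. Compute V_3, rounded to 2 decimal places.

lx = nx/n0 = nx/250: 1, 0.6, 0.36, 0.2, 0.12
lx·mx for x ≥ 3: 0.8, 0.12 → sum = 0.92
V_3 = 0.92 / l_3 = 0.92 / 0.2 = 4.6 → 4.60

4.60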